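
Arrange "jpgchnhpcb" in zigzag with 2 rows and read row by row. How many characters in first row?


Zigzag "jpgchnhpcb" into 2 rows:
Placing characters:
  'j' => row 0
  'p' => row 1
  'g' => row 0
  'c' => row 1
  'h' => row 0
  'n' => row 1
  'h' => row 0
  'p' => row 1
  'c' => row 0
  'b' => row 1
Rows:
  Row 0: "jghhc"
  Row 1: "pcnpb"
First row length: 5

5


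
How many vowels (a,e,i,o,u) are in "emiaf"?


Input: emiaf
Checking each character:
  'e' at position 0: vowel (running total: 1)
  'm' at position 1: consonant
  'i' at position 2: vowel (running total: 2)
  'a' at position 3: vowel (running total: 3)
  'f' at position 4: consonant
Total vowels: 3

3


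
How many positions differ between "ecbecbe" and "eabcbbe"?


Comparing "ecbecbe" and "eabcbbe" position by position:
  Position 0: 'e' vs 'e' => same
  Position 1: 'c' vs 'a' => DIFFER
  Position 2: 'b' vs 'b' => same
  Position 3: 'e' vs 'c' => DIFFER
  Position 4: 'c' vs 'b' => DIFFER
  Position 5: 'b' vs 'b' => same
  Position 6: 'e' vs 'e' => same
Positions that differ: 3

3


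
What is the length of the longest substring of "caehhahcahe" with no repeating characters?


Input: "caehhahcahe"
Sliding window (track last position of each char):
  Position 0 ('c'): window [0,0] length 1 -- new best
  Position 1 ('a'): window [0,1] length 2 -- new best
  Position 2 ('e'): window [0,2] length 3 -- new best
  Position 3 ('h'): window [0,3] length 4 -- new best
  Position 4 ('h'): repeat (last at 3), move window start to 4
  Position 4 ('h'): window [4,4] length 1
  Position 5 ('a'): window [4,5] length 2
  Position 6 ('h'): repeat (last at 4), move window start to 5
  Position 6 ('h'): window [5,6] length 2
  Position 7 ('c'): window [5,7] length 3
  Position 8 ('a'): repeat (last at 5), move window start to 6
  Position 8 ('a'): window [6,8] length 3
  Position 9 ('h'): repeat (last at 6), move window start to 7
  Position 9 ('h'): window [7,9] length 3
  Position 10 ('e'): window [7,10] length 4
Longest substring with no repeats: "caeh" with length 4

4


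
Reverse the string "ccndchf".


Input: ccndchf
Reading characters right to left:
  Position 6: 'f'
  Position 5: 'h'
  Position 4: 'c'
  Position 3: 'd'
  Position 2: 'n'
  Position 1: 'c'
  Position 0: 'c'
Reversed: fhcdncc

fhcdncc


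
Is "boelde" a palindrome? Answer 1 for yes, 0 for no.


Input: boelde
Reversed: edleob
  Compare pos 0 ('b') with pos 5 ('e'): MISMATCH
  Compare pos 1 ('o') with pos 4 ('d'): MISMATCH
  Compare pos 2 ('e') with pos 3 ('l'): MISMATCH
Result: not a palindrome

0


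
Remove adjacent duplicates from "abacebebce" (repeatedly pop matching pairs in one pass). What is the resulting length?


Input: abacebebce
Stack-based adjacent duplicate removal:
  Read 'a': push. Stack: a
  Read 'b': push. Stack: ab
  Read 'a': push. Stack: aba
  Read 'c': push. Stack: abac
  Read 'e': push. Stack: abace
  Read 'b': push. Stack: abaceb
  Read 'e': push. Stack: abacebe
  Read 'b': push. Stack: abacebeb
  Read 'c': push. Stack: abacebebc
  Read 'e': push. Stack: abacebebce
Final stack: "abacebebce" (length 10)

10


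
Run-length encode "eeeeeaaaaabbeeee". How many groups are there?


Input: eeeeeaaaaabbeeee
Scanning for consecutive runs:
  Group 1: 'e' x 5 (positions 0-4)
  Group 2: 'a' x 5 (positions 5-9)
  Group 3: 'b' x 2 (positions 10-11)
  Group 4: 'e' x 4 (positions 12-15)
Total groups: 4

4


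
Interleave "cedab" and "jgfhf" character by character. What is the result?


Interleaving "cedab" and "jgfhf":
  Position 0: 'c' from first, 'j' from second => "cj"
  Position 1: 'e' from first, 'g' from second => "eg"
  Position 2: 'd' from first, 'f' from second => "df"
  Position 3: 'a' from first, 'h' from second => "ah"
  Position 4: 'b' from first, 'f' from second => "bf"
Result: cjegdfahbf

cjegdfahbf


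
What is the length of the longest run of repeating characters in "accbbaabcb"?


Input: "accbbaabcb"
Scanning for longest run:
  Position 1 ('c'): new char, reset run to 1
  Position 2 ('c'): continues run of 'c', length=2
  Position 3 ('b'): new char, reset run to 1
  Position 4 ('b'): continues run of 'b', length=2
  Position 5 ('a'): new char, reset run to 1
  Position 6 ('a'): continues run of 'a', length=2
  Position 7 ('b'): new char, reset run to 1
  Position 8 ('c'): new char, reset run to 1
  Position 9 ('b'): new char, reset run to 1
Longest run: 'c' with length 2

2


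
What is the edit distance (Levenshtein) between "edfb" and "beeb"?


Computing edit distance: "edfb" -> "beeb"
DP table:
           b    e    e    b
      0    1    2    3    4
  e   1    1    1    2    3
  d   2    2    2    2    3
  f   3    3    3    3    3
  b   4    3    4    4    3
Edit distance = dp[4][4] = 3

3


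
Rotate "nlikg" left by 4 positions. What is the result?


Input: "nlikg", rotate left by 4
First 4 characters: "nlik"
Remaining characters: "g"
Concatenate remaining + first: "g" + "nlik" = "gnlik"

gnlik


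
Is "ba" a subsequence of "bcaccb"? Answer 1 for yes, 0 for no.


Check if "ba" is a subsequence of "bcaccb"
Greedy scan:
  Position 0 ('b'): matches sub[0] = 'b'
  Position 1 ('c'): no match needed
  Position 2 ('a'): matches sub[1] = 'a'
  Position 3 ('c'): no match needed
  Position 4 ('c'): no match needed
  Position 5 ('b'): no match needed
All 2 characters matched => is a subsequence

1


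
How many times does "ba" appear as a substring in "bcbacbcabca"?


Searching for "ba" in "bcbacbcabca"
Scanning each position:
  Position 0: "bc" => no
  Position 1: "cb" => no
  Position 2: "ba" => MATCH
  Position 3: "ac" => no
  Position 4: "cb" => no
  Position 5: "bc" => no
  Position 6: "ca" => no
  Position 7: "ab" => no
  Position 8: "bc" => no
  Position 9: "ca" => no
Total occurrences: 1

1


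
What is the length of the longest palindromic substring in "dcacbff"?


Input: "dcacbff"
Checking substrings for palindromes:
  [1:4] "cac" (len 3) => palindrome
  [5:7] "ff" (len 2) => palindrome
Longest palindromic substring: "cac" with length 3

3


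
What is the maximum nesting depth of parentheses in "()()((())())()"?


Input: "()()((())())()"
Tracking depth:
  Position 0 '(': depth becomes 1
  Position 1 ')': depth becomes 0
  Position 2 '(': depth becomes 1
  Position 3 ')': depth becomes 0
  Position 4 '(': depth becomes 1
  Position 5 '(': depth becomes 2
  Position 6 '(': depth becomes 3
  Position 7 ')': depth becomes 2
  Position 8 ')': depth becomes 1
  Position 9 '(': depth becomes 2
  Position 10 ')': depth becomes 1
  Position 11 ')': depth becomes 0
  Position 12 '(': depth becomes 1
  Position 13 ')': depth becomes 0
Maximum depth reached: 3

3


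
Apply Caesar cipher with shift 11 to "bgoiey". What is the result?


Caesar cipher: shift "bgoiey" by 11
  'b' (pos 1) + 11 = pos 12 = 'm'
  'g' (pos 6) + 11 = pos 17 = 'r'
  'o' (pos 14) + 11 = pos 25 = 'z'
  'i' (pos 8) + 11 = pos 19 = 't'
  'e' (pos 4) + 11 = pos 15 = 'p'
  'y' (pos 24) + 11 = pos 9 = 'j'
Result: mrztpj

mrztpj


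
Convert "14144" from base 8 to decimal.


Input: "14144" in base 8
Positional expansion:
  Digit '1' (value 1) x 8^4 = 4096
  Digit '4' (value 4) x 8^3 = 2048
  Digit '1' (value 1) x 8^2 = 64
  Digit '4' (value 4) x 8^1 = 32
  Digit '4' (value 4) x 8^0 = 4
Sum = 6244

6244


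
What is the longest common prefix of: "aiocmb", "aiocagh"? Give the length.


Words: aiocmb, aiocagh
  Position 0: all 'a' => match
  Position 1: all 'i' => match
  Position 2: all 'o' => match
  Position 3: all 'c' => match
  Position 4: ('m', 'a') => mismatch, stop
LCP = "aioc" (length 4)

4


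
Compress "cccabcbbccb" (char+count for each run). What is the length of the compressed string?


Input: cccabcbbccb
Runs:
  'c' x 3 => "c3"
  'a' x 1 => "a1"
  'b' x 1 => "b1"
  'c' x 1 => "c1"
  'b' x 2 => "b2"
  'c' x 2 => "c2"
  'b' x 1 => "b1"
Compressed: "c3a1b1c1b2c2b1"
Compressed length: 14

14


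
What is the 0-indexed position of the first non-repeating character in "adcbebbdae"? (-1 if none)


Input: adcbebbdae
Character frequencies:
  'a': 2
  'b': 3
  'c': 1
  'd': 2
  'e': 2
Scanning left to right for freq == 1:
  Position 0 ('a'): freq=2, skip
  Position 1 ('d'): freq=2, skip
  Position 2 ('c'): unique! => answer = 2

2


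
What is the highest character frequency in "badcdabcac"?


Input: badcdabcac
Character counts:
  'a': 3
  'b': 2
  'c': 3
  'd': 2
Maximum frequency: 3

3


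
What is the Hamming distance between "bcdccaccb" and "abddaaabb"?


Comparing "bcdccaccb" and "abddaaabb" position by position:
  Position 0: 'b' vs 'a' => differ
  Position 1: 'c' vs 'b' => differ
  Position 2: 'd' vs 'd' => same
  Position 3: 'c' vs 'd' => differ
  Position 4: 'c' vs 'a' => differ
  Position 5: 'a' vs 'a' => same
  Position 6: 'c' vs 'a' => differ
  Position 7: 'c' vs 'b' => differ
  Position 8: 'b' vs 'b' => same
Total differences (Hamming distance): 6

6


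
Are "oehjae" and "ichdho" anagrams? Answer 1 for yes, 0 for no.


Strings: "oehjae", "ichdho"
Sorted first:  aeehjo
Sorted second: cdhhio
Differ at position 0: 'a' vs 'c' => not anagrams

0


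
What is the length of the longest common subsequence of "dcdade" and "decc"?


LCS of "dcdade" and "decc"
DP table:
           d    e    c    c
      0    0    0    0    0
  d   0    1    1    1    1
  c   0    1    1    2    2
  d   0    1    1    2    2
  a   0    1    1    2    2
  d   0    1    1    2    2
  e   0    1    2    2    2
LCS length = dp[6][4] = 2

2


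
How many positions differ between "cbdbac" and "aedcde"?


Comparing "cbdbac" and "aedcde" position by position:
  Position 0: 'c' vs 'a' => DIFFER
  Position 1: 'b' vs 'e' => DIFFER
  Position 2: 'd' vs 'd' => same
  Position 3: 'b' vs 'c' => DIFFER
  Position 4: 'a' vs 'd' => DIFFER
  Position 5: 'c' vs 'e' => DIFFER
Positions that differ: 5

5


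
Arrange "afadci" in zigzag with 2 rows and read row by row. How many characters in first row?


Zigzag "afadci" into 2 rows:
Placing characters:
  'a' => row 0
  'f' => row 1
  'a' => row 0
  'd' => row 1
  'c' => row 0
  'i' => row 1
Rows:
  Row 0: "aac"
  Row 1: "fdi"
First row length: 3

3


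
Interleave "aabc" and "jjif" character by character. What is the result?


Interleaving "aabc" and "jjif":
  Position 0: 'a' from first, 'j' from second => "aj"
  Position 1: 'a' from first, 'j' from second => "aj"
  Position 2: 'b' from first, 'i' from second => "bi"
  Position 3: 'c' from first, 'f' from second => "cf"
Result: ajajbicf

ajajbicf


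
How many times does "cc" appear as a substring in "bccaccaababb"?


Searching for "cc" in "bccaccaababb"
Scanning each position:
  Position 0: "bc" => no
  Position 1: "cc" => MATCH
  Position 2: "ca" => no
  Position 3: "ac" => no
  Position 4: "cc" => MATCH
  Position 5: "ca" => no
  Position 6: "aa" => no
  Position 7: "ab" => no
  Position 8: "ba" => no
  Position 9: "ab" => no
  Position 10: "bb" => no
Total occurrences: 2

2


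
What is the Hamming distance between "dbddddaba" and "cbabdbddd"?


Comparing "dbddddaba" and "cbabdbddd" position by position:
  Position 0: 'd' vs 'c' => differ
  Position 1: 'b' vs 'b' => same
  Position 2: 'd' vs 'a' => differ
  Position 3: 'd' vs 'b' => differ
  Position 4: 'd' vs 'd' => same
  Position 5: 'd' vs 'b' => differ
  Position 6: 'a' vs 'd' => differ
  Position 7: 'b' vs 'd' => differ
  Position 8: 'a' vs 'd' => differ
Total differences (Hamming distance): 7

7


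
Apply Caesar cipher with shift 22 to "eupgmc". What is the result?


Caesar cipher: shift "eupgmc" by 22
  'e' (pos 4) + 22 = pos 0 = 'a'
  'u' (pos 20) + 22 = pos 16 = 'q'
  'p' (pos 15) + 22 = pos 11 = 'l'
  'g' (pos 6) + 22 = pos 2 = 'c'
  'm' (pos 12) + 22 = pos 8 = 'i'
  'c' (pos 2) + 22 = pos 24 = 'y'
Result: aqlciy

aqlciy


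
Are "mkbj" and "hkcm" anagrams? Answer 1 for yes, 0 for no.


Strings: "mkbj", "hkcm"
Sorted first:  bjkm
Sorted second: chkm
Differ at position 0: 'b' vs 'c' => not anagrams

0


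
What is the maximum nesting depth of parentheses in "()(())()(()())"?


Input: "()(())()(()())"
Tracking depth:
  Position 0 '(': depth becomes 1
  Position 1 ')': depth becomes 0
  Position 2 '(': depth becomes 1
  Position 3 '(': depth becomes 2
  Position 4 ')': depth becomes 1
  Position 5 ')': depth becomes 0
  Position 6 '(': depth becomes 1
  Position 7 ')': depth becomes 0
  Position 8 '(': depth becomes 1
  Position 9 '(': depth becomes 2
  Position 10 ')': depth becomes 1
  Position 11 '(': depth becomes 2
  Position 12 ')': depth becomes 1
  Position 13 ')': depth becomes 0
Maximum depth reached: 2

2


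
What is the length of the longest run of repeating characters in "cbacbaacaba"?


Input: "cbacbaacaba"
Scanning for longest run:
  Position 1 ('b'): new char, reset run to 1
  Position 2 ('a'): new char, reset run to 1
  Position 3 ('c'): new char, reset run to 1
  Position 4 ('b'): new char, reset run to 1
  Position 5 ('a'): new char, reset run to 1
  Position 6 ('a'): continues run of 'a', length=2
  Position 7 ('c'): new char, reset run to 1
  Position 8 ('a'): new char, reset run to 1
  Position 9 ('b'): new char, reset run to 1
  Position 10 ('a'): new char, reset run to 1
Longest run: 'a' with length 2

2


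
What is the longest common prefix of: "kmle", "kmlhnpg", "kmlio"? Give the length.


Words: kmle, kmlhnpg, kmlio
  Position 0: all 'k' => match
  Position 1: all 'm' => match
  Position 2: all 'l' => match
  Position 3: ('e', 'h', 'i') => mismatch, stop
LCP = "kml" (length 3)

3


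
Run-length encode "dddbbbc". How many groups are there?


Input: dddbbbc
Scanning for consecutive runs:
  Group 1: 'd' x 3 (positions 0-2)
  Group 2: 'b' x 3 (positions 3-5)
  Group 3: 'c' x 1 (positions 6-6)
Total groups: 3

3


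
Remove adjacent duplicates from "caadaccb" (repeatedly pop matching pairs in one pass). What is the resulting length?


Input: caadaccb
Stack-based adjacent duplicate removal:
  Read 'c': push. Stack: c
  Read 'a': push. Stack: ca
  Read 'a': matches stack top 'a' => pop. Stack: c
  Read 'd': push. Stack: cd
  Read 'a': push. Stack: cda
  Read 'c': push. Stack: cdac
  Read 'c': matches stack top 'c' => pop. Stack: cda
  Read 'b': push. Stack: cdab
Final stack: "cdab" (length 4)

4


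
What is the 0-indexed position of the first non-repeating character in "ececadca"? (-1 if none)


Input: ececadca
Character frequencies:
  'a': 2
  'c': 3
  'd': 1
  'e': 2
Scanning left to right for freq == 1:
  Position 0 ('e'): freq=2, skip
  Position 1 ('c'): freq=3, skip
  Position 2 ('e'): freq=2, skip
  Position 3 ('c'): freq=3, skip
  Position 4 ('a'): freq=2, skip
  Position 5 ('d'): unique! => answer = 5

5


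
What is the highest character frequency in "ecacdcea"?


Input: ecacdcea
Character counts:
  'a': 2
  'c': 3
  'd': 1
  'e': 2
Maximum frequency: 3

3


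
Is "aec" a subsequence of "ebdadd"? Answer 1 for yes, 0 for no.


Check if "aec" is a subsequence of "ebdadd"
Greedy scan:
  Position 0 ('e'): no match needed
  Position 1 ('b'): no match needed
  Position 2 ('d'): no match needed
  Position 3 ('a'): matches sub[0] = 'a'
  Position 4 ('d'): no match needed
  Position 5 ('d'): no match needed
Only matched 1/3 characters => not a subsequence

0


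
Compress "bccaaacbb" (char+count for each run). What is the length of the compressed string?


Input: bccaaacbb
Runs:
  'b' x 1 => "b1"
  'c' x 2 => "c2"
  'a' x 3 => "a3"
  'c' x 1 => "c1"
  'b' x 2 => "b2"
Compressed: "b1c2a3c1b2"
Compressed length: 10

10


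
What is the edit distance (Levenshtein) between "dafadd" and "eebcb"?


Computing edit distance: "dafadd" -> "eebcb"
DP table:
           e    e    b    c    b
      0    1    2    3    4    5
  d   1    1    2    3    4    5
  a   2    2    2    3    4    5
  f   3    3    3    3    4    5
  a   4    4    4    4    4    5
  d   5    5    5    5    5    5
  d   6    6    6    6    6    6
Edit distance = dp[6][5] = 6

6


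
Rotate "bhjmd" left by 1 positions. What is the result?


Input: "bhjmd", rotate left by 1
First 1 characters: "b"
Remaining characters: "hjmd"
Concatenate remaining + first: "hjmd" + "b" = "hjmdb"

hjmdb


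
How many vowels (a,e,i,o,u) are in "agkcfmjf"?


Input: agkcfmjf
Checking each character:
  'a' at position 0: vowel (running total: 1)
  'g' at position 1: consonant
  'k' at position 2: consonant
  'c' at position 3: consonant
  'f' at position 4: consonant
  'm' at position 5: consonant
  'j' at position 6: consonant
  'f' at position 7: consonant
Total vowels: 1

1


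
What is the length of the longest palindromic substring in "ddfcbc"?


Input: "ddfcbc"
Checking substrings for palindromes:
  [3:6] "cbc" (len 3) => palindrome
  [0:2] "dd" (len 2) => palindrome
Longest palindromic substring: "cbc" with length 3

3


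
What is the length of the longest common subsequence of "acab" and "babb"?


LCS of "acab" and "babb"
DP table:
           b    a    b    b
      0    0    0    0    0
  a   0    0    1    1    1
  c   0    0    1    1    1
  a   0    0    1    1    1
  b   0    1    1    2    2
LCS length = dp[4][4] = 2

2


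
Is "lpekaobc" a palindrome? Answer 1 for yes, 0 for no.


Input: lpekaobc
Reversed: cboakepl
  Compare pos 0 ('l') with pos 7 ('c'): MISMATCH
  Compare pos 1 ('p') with pos 6 ('b'): MISMATCH
  Compare pos 2 ('e') with pos 5 ('o'): MISMATCH
  Compare pos 3 ('k') with pos 4 ('a'): MISMATCH
Result: not a palindrome

0


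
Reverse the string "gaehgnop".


Input: gaehgnop
Reading characters right to left:
  Position 7: 'p'
  Position 6: 'o'
  Position 5: 'n'
  Position 4: 'g'
  Position 3: 'h'
  Position 2: 'e'
  Position 1: 'a'
  Position 0: 'g'
Reversed: pongheag

pongheag


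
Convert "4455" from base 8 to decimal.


Input: "4455" in base 8
Positional expansion:
  Digit '4' (value 4) x 8^3 = 2048
  Digit '4' (value 4) x 8^2 = 256
  Digit '5' (value 5) x 8^1 = 40
  Digit '5' (value 5) x 8^0 = 5
Sum = 2349

2349


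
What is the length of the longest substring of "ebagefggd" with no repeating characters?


Input: "ebagefggd"
Sliding window (track last position of each char):
  Position 0 ('e'): window [0,0] length 1 -- new best
  Position 1 ('b'): window [0,1] length 2 -- new best
  Position 2 ('a'): window [0,2] length 3 -- new best
  Position 3 ('g'): window [0,3] length 4 -- new best
  Position 4 ('e'): repeat (last at 0), move window start to 1
  Position 4 ('e'): window [1,4] length 4
  Position 5 ('f'): window [1,5] length 5 -- new best
  Position 6 ('g'): repeat (last at 3), move window start to 4
  Position 6 ('g'): window [4,6] length 3
  Position 7 ('g'): repeat (last at 6), move window start to 7
  Position 7 ('g'): window [7,7] length 1
  Position 8 ('d'): window [7,8] length 2
Longest substring with no repeats: "bagef" with length 5

5


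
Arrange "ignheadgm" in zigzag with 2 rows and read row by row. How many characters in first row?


Zigzag "ignheadgm" into 2 rows:
Placing characters:
  'i' => row 0
  'g' => row 1
  'n' => row 0
  'h' => row 1
  'e' => row 0
  'a' => row 1
  'd' => row 0
  'g' => row 1
  'm' => row 0
Rows:
  Row 0: "inedm"
  Row 1: "ghag"
First row length: 5

5


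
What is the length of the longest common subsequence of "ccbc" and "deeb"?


LCS of "ccbc" and "deeb"
DP table:
           d    e    e    b
      0    0    0    0    0
  c   0    0    0    0    0
  c   0    0    0    0    0
  b   0    0    0    0    1
  c   0    0    0    0    1
LCS length = dp[4][4] = 1

1


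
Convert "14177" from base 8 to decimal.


Input: "14177" in base 8
Positional expansion:
  Digit '1' (value 1) x 8^4 = 4096
  Digit '4' (value 4) x 8^3 = 2048
  Digit '1' (value 1) x 8^2 = 64
  Digit '7' (value 7) x 8^1 = 56
  Digit '7' (value 7) x 8^0 = 7
Sum = 6271

6271


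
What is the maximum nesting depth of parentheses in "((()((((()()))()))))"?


Input: "((()((((()()))()))))"
Tracking depth:
  Position 0 '(': depth becomes 1
  Position 1 '(': depth becomes 2
  Position 2 '(': depth becomes 3
  Position 3 ')': depth becomes 2
  Position 4 '(': depth becomes 3
  Position 5 '(': depth becomes 4
  Position 6 '(': depth becomes 5
  Position 7 '(': depth becomes 6
  Position 8 '(': depth becomes 7
  Position 9 ')': depth becomes 6
  Position 10 '(': depth becomes 7
  Position 11 ')': depth becomes 6
  Position 12 ')': depth becomes 5
  Position 13 ')': depth becomes 4
  Position 14 '(': depth becomes 5
  Position 15 ')': depth becomes 4
  Position 16 ')': depth becomes 3
  Position 17 ')': depth becomes 2
  Position 18 ')': depth becomes 1
  Position 19 ')': depth becomes 0
Maximum depth reached: 7

7


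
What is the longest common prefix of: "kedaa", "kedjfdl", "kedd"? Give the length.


Words: kedaa, kedjfdl, kedd
  Position 0: all 'k' => match
  Position 1: all 'e' => match
  Position 2: all 'd' => match
  Position 3: ('a', 'j', 'd') => mismatch, stop
LCP = "ked" (length 3)

3


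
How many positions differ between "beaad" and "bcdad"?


Comparing "beaad" and "bcdad" position by position:
  Position 0: 'b' vs 'b' => same
  Position 1: 'e' vs 'c' => DIFFER
  Position 2: 'a' vs 'd' => DIFFER
  Position 3: 'a' vs 'a' => same
  Position 4: 'd' vs 'd' => same
Positions that differ: 2

2


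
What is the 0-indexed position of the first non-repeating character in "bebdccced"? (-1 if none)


Input: bebdccced
Character frequencies:
  'b': 2
  'c': 3
  'd': 2
  'e': 2
Scanning left to right for freq == 1:
  Position 0 ('b'): freq=2, skip
  Position 1 ('e'): freq=2, skip
  Position 2 ('b'): freq=2, skip
  Position 3 ('d'): freq=2, skip
  Position 4 ('c'): freq=3, skip
  Position 5 ('c'): freq=3, skip
  Position 6 ('c'): freq=3, skip
  Position 7 ('e'): freq=2, skip
  Position 8 ('d'): freq=2, skip
  No unique character found => answer = -1

-1


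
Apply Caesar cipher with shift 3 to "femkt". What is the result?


Caesar cipher: shift "femkt" by 3
  'f' (pos 5) + 3 = pos 8 = 'i'
  'e' (pos 4) + 3 = pos 7 = 'h'
  'm' (pos 12) + 3 = pos 15 = 'p'
  'k' (pos 10) + 3 = pos 13 = 'n'
  't' (pos 19) + 3 = pos 22 = 'w'
Result: ihpnw

ihpnw


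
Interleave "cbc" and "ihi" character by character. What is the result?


Interleaving "cbc" and "ihi":
  Position 0: 'c' from first, 'i' from second => "ci"
  Position 1: 'b' from first, 'h' from second => "bh"
  Position 2: 'c' from first, 'i' from second => "ci"
Result: cibhci

cibhci


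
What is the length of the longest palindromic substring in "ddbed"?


Input: "ddbed"
Checking substrings for palindromes:
  [0:2] "dd" (len 2) => palindrome
Longest palindromic substring: "dd" with length 2

2


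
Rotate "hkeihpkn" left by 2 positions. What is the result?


Input: "hkeihpkn", rotate left by 2
First 2 characters: "hk"
Remaining characters: "eihpkn"
Concatenate remaining + first: "eihpkn" + "hk" = "eihpknhk"

eihpknhk


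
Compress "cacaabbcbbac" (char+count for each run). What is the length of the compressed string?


Input: cacaabbcbbac
Runs:
  'c' x 1 => "c1"
  'a' x 1 => "a1"
  'c' x 1 => "c1"
  'a' x 2 => "a2"
  'b' x 2 => "b2"
  'c' x 1 => "c1"
  'b' x 2 => "b2"
  'a' x 1 => "a1"
  'c' x 1 => "c1"
Compressed: "c1a1c1a2b2c1b2a1c1"
Compressed length: 18

18


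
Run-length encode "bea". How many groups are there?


Input: bea
Scanning for consecutive runs:
  Group 1: 'b' x 1 (positions 0-0)
  Group 2: 'e' x 1 (positions 1-1)
  Group 3: 'a' x 1 (positions 2-2)
Total groups: 3

3


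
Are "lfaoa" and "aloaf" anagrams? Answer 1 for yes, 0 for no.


Strings: "lfaoa", "aloaf"
Sorted first:  aaflo
Sorted second: aaflo
Sorted forms match => anagrams

1


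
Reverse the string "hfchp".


Input: hfchp
Reading characters right to left:
  Position 4: 'p'
  Position 3: 'h'
  Position 2: 'c'
  Position 1: 'f'
  Position 0: 'h'
Reversed: phcfh

phcfh


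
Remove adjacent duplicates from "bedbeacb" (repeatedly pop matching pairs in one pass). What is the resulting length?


Input: bedbeacb
Stack-based adjacent duplicate removal:
  Read 'b': push. Stack: b
  Read 'e': push. Stack: be
  Read 'd': push. Stack: bed
  Read 'b': push. Stack: bedb
  Read 'e': push. Stack: bedbe
  Read 'a': push. Stack: bedbea
  Read 'c': push. Stack: bedbeac
  Read 'b': push. Stack: bedbeacb
Final stack: "bedbeacb" (length 8)

8


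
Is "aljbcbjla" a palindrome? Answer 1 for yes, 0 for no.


Input: aljbcbjla
Reversed: aljbcbjla
  Compare pos 0 ('a') with pos 8 ('a'): match
  Compare pos 1 ('l') with pos 7 ('l'): match
  Compare pos 2 ('j') with pos 6 ('j'): match
  Compare pos 3 ('b') with pos 5 ('b'): match
Result: palindrome

1


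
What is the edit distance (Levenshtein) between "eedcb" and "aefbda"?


Computing edit distance: "eedcb" -> "aefbda"
DP table:
           a    e    f    b    d    a
      0    1    2    3    4    5    6
  e   1    1    1    2    3    4    5
  e   2    2    1    2    3    4    5
  d   3    3    2    2    3    3    4
  c   4    4    3    3    3    4    4
  b   5    5    4    4    3    4    5
Edit distance = dp[5][6] = 5

5


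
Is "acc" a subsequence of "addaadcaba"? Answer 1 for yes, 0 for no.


Check if "acc" is a subsequence of "addaadcaba"
Greedy scan:
  Position 0 ('a'): matches sub[0] = 'a'
  Position 1 ('d'): no match needed
  Position 2 ('d'): no match needed
  Position 3 ('a'): no match needed
  Position 4 ('a'): no match needed
  Position 5 ('d'): no match needed
  Position 6 ('c'): matches sub[1] = 'c'
  Position 7 ('a'): no match needed
  Position 8 ('b'): no match needed
  Position 9 ('a'): no match needed
Only matched 2/3 characters => not a subsequence

0


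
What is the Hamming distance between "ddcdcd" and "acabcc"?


Comparing "ddcdcd" and "acabcc" position by position:
  Position 0: 'd' vs 'a' => differ
  Position 1: 'd' vs 'c' => differ
  Position 2: 'c' vs 'a' => differ
  Position 3: 'd' vs 'b' => differ
  Position 4: 'c' vs 'c' => same
  Position 5: 'd' vs 'c' => differ
Total differences (Hamming distance): 5

5


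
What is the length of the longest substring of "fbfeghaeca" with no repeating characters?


Input: "fbfeghaeca"
Sliding window (track last position of each char):
  Position 0 ('f'): window [0,0] length 1 -- new best
  Position 1 ('b'): window [0,1] length 2 -- new best
  Position 2 ('f'): repeat (last at 0), move window start to 1
  Position 2 ('f'): window [1,2] length 2
  Position 3 ('e'): window [1,3] length 3 -- new best
  Position 4 ('g'): window [1,4] length 4 -- new best
  Position 5 ('h'): window [1,5] length 5 -- new best
  Position 6 ('a'): window [1,6] length 6 -- new best
  Position 7 ('e'): repeat (last at 3), move window start to 4
  Position 7 ('e'): window [4,7] length 4
  Position 8 ('c'): window [4,8] length 5
  Position 9 ('a'): repeat (last at 6), move window start to 7
  Position 9 ('a'): window [7,9] length 3
Longest substring with no repeats: "bfegha" with length 6

6


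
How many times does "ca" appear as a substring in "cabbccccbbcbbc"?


Searching for "ca" in "cabbccccbbcbbc"
Scanning each position:
  Position 0: "ca" => MATCH
  Position 1: "ab" => no
  Position 2: "bb" => no
  Position 3: "bc" => no
  Position 4: "cc" => no
  Position 5: "cc" => no
  Position 6: "cc" => no
  Position 7: "cb" => no
  Position 8: "bb" => no
  Position 9: "bc" => no
  Position 10: "cb" => no
  Position 11: "bb" => no
  Position 12: "bc" => no
Total occurrences: 1

1


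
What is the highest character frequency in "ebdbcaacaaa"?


Input: ebdbcaacaaa
Character counts:
  'a': 5
  'b': 2
  'c': 2
  'd': 1
  'e': 1
Maximum frequency: 5

5


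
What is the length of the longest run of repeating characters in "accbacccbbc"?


Input: "accbacccbbc"
Scanning for longest run:
  Position 1 ('c'): new char, reset run to 1
  Position 2 ('c'): continues run of 'c', length=2
  Position 3 ('b'): new char, reset run to 1
  Position 4 ('a'): new char, reset run to 1
  Position 5 ('c'): new char, reset run to 1
  Position 6 ('c'): continues run of 'c', length=2
  Position 7 ('c'): continues run of 'c', length=3
  Position 8 ('b'): new char, reset run to 1
  Position 9 ('b'): continues run of 'b', length=2
  Position 10 ('c'): new char, reset run to 1
Longest run: 'c' with length 3

3


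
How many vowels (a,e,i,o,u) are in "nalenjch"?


Input: nalenjch
Checking each character:
  'n' at position 0: consonant
  'a' at position 1: vowel (running total: 1)
  'l' at position 2: consonant
  'e' at position 3: vowel (running total: 2)
  'n' at position 4: consonant
  'j' at position 5: consonant
  'c' at position 6: consonant
  'h' at position 7: consonant
Total vowels: 2

2


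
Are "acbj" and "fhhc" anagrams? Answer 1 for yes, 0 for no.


Strings: "acbj", "fhhc"
Sorted first:  abcj
Sorted second: cfhh
Differ at position 0: 'a' vs 'c' => not anagrams

0


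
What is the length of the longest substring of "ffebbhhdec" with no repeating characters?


Input: "ffebbhhdec"
Sliding window (track last position of each char):
  Position 0 ('f'): window [0,0] length 1 -- new best
  Position 1 ('f'): repeat (last at 0), move window start to 1
  Position 1 ('f'): window [1,1] length 1
  Position 2 ('e'): window [1,2] length 2 -- new best
  Position 3 ('b'): window [1,3] length 3 -- new best
  Position 4 ('b'): repeat (last at 3), move window start to 4
  Position 4 ('b'): window [4,4] length 1
  Position 5 ('h'): window [4,5] length 2
  Position 6 ('h'): repeat (last at 5), move window start to 6
  Position 6 ('h'): window [6,6] length 1
  Position 7 ('d'): window [6,7] length 2
  Position 8 ('e'): window [6,8] length 3
  Position 9 ('c'): window [6,9] length 4 -- new best
Longest substring with no repeats: "hdec" with length 4

4


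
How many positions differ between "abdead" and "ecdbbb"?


Comparing "abdead" and "ecdbbb" position by position:
  Position 0: 'a' vs 'e' => DIFFER
  Position 1: 'b' vs 'c' => DIFFER
  Position 2: 'd' vs 'd' => same
  Position 3: 'e' vs 'b' => DIFFER
  Position 4: 'a' vs 'b' => DIFFER
  Position 5: 'd' vs 'b' => DIFFER
Positions that differ: 5

5


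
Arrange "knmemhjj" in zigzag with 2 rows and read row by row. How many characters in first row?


Zigzag "knmemhjj" into 2 rows:
Placing characters:
  'k' => row 0
  'n' => row 1
  'm' => row 0
  'e' => row 1
  'm' => row 0
  'h' => row 1
  'j' => row 0
  'j' => row 1
Rows:
  Row 0: "kmmj"
  Row 1: "nehj"
First row length: 4

4


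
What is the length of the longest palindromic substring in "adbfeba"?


Input: "adbfeba"
Checking substrings for palindromes:
  No multi-char palindromic substrings found
Longest palindromic substring: "a" with length 1

1


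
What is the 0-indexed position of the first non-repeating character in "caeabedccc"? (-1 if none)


Input: caeabedccc
Character frequencies:
  'a': 2
  'b': 1
  'c': 4
  'd': 1
  'e': 2
Scanning left to right for freq == 1:
  Position 0 ('c'): freq=4, skip
  Position 1 ('a'): freq=2, skip
  Position 2 ('e'): freq=2, skip
  Position 3 ('a'): freq=2, skip
  Position 4 ('b'): unique! => answer = 4

4


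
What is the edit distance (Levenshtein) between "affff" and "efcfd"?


Computing edit distance: "affff" -> "efcfd"
DP table:
           e    f    c    f    d
      0    1    2    3    4    5
  a   1    1    2    3    4    5
  f   2    2    1    2    3    4
  f   3    3    2    2    2    3
  f   4    4    3    3    2    3
  f   5    5    4    4    3    3
Edit distance = dp[5][5] = 3

3


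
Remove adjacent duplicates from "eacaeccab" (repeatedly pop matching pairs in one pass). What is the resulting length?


Input: eacaeccab
Stack-based adjacent duplicate removal:
  Read 'e': push. Stack: e
  Read 'a': push. Stack: ea
  Read 'c': push. Stack: eac
  Read 'a': push. Stack: eaca
  Read 'e': push. Stack: eacae
  Read 'c': push. Stack: eacaec
  Read 'c': matches stack top 'c' => pop. Stack: eacae
  Read 'a': push. Stack: eacaea
  Read 'b': push. Stack: eacaeab
Final stack: "eacaeab" (length 7)

7


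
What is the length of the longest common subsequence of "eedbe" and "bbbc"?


LCS of "eedbe" and "bbbc"
DP table:
           b    b    b    c
      0    0    0    0    0
  e   0    0    0    0    0
  e   0    0    0    0    0
  d   0    0    0    0    0
  b   0    1    1    1    1
  e   0    1    1    1    1
LCS length = dp[5][4] = 1

1


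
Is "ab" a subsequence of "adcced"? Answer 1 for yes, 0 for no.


Check if "ab" is a subsequence of "adcced"
Greedy scan:
  Position 0 ('a'): matches sub[0] = 'a'
  Position 1 ('d'): no match needed
  Position 2 ('c'): no match needed
  Position 3 ('c'): no match needed
  Position 4 ('e'): no match needed
  Position 5 ('d'): no match needed
Only matched 1/2 characters => not a subsequence

0


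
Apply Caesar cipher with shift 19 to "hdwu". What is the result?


Caesar cipher: shift "hdwu" by 19
  'h' (pos 7) + 19 = pos 0 = 'a'
  'd' (pos 3) + 19 = pos 22 = 'w'
  'w' (pos 22) + 19 = pos 15 = 'p'
  'u' (pos 20) + 19 = pos 13 = 'n'
Result: awpn

awpn


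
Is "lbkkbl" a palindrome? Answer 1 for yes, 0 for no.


Input: lbkkbl
Reversed: lbkkbl
  Compare pos 0 ('l') with pos 5 ('l'): match
  Compare pos 1 ('b') with pos 4 ('b'): match
  Compare pos 2 ('k') with pos 3 ('k'): match
Result: palindrome

1


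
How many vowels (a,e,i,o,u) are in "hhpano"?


Input: hhpano
Checking each character:
  'h' at position 0: consonant
  'h' at position 1: consonant
  'p' at position 2: consonant
  'a' at position 3: vowel (running total: 1)
  'n' at position 4: consonant
  'o' at position 5: vowel (running total: 2)
Total vowels: 2

2


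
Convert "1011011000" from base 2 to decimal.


Input: "1011011000" in base 2
Positional expansion:
  Digit '1' (value 1) x 2^9 = 512
  Digit '0' (value 0) x 2^8 = 0
  Digit '1' (value 1) x 2^7 = 128
  Digit '1' (value 1) x 2^6 = 64
  Digit '0' (value 0) x 2^5 = 0
  Digit '1' (value 1) x 2^4 = 16
  Digit '1' (value 1) x 2^3 = 8
  Digit '0' (value 0) x 2^2 = 0
  Digit '0' (value 0) x 2^1 = 0
  Digit '0' (value 0) x 2^0 = 0
Sum = 728

728


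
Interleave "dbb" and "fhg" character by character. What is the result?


Interleaving "dbb" and "fhg":
  Position 0: 'd' from first, 'f' from second => "df"
  Position 1: 'b' from first, 'h' from second => "bh"
  Position 2: 'b' from first, 'g' from second => "bg"
Result: dfbhbg

dfbhbg


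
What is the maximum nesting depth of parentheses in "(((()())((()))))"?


Input: "(((()())((()))))"
Tracking depth:
  Position 0 '(': depth becomes 1
  Position 1 '(': depth becomes 2
  Position 2 '(': depth becomes 3
  Position 3 '(': depth becomes 4
  Position 4 ')': depth becomes 3
  Position 5 '(': depth becomes 4
  Position 6 ')': depth becomes 3
  Position 7 ')': depth becomes 2
  Position 8 '(': depth becomes 3
  Position 9 '(': depth becomes 4
  Position 10 '(': depth becomes 5
  Position 11 ')': depth becomes 4
  Position 12 ')': depth becomes 3
  Position 13 ')': depth becomes 2
  Position 14 ')': depth becomes 1
  Position 15 ')': depth becomes 0
Maximum depth reached: 5

5


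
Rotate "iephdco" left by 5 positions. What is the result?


Input: "iephdco", rotate left by 5
First 5 characters: "iephd"
Remaining characters: "co"
Concatenate remaining + first: "co" + "iephd" = "coiephd"

coiephd


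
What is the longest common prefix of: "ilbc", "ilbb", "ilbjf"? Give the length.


Words: ilbc, ilbb, ilbjf
  Position 0: all 'i' => match
  Position 1: all 'l' => match
  Position 2: all 'b' => match
  Position 3: ('c', 'b', 'j') => mismatch, stop
LCP = "ilb" (length 3)

3


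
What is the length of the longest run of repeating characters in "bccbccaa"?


Input: "bccbccaa"
Scanning for longest run:
  Position 1 ('c'): new char, reset run to 1
  Position 2 ('c'): continues run of 'c', length=2
  Position 3 ('b'): new char, reset run to 1
  Position 4 ('c'): new char, reset run to 1
  Position 5 ('c'): continues run of 'c', length=2
  Position 6 ('a'): new char, reset run to 1
  Position 7 ('a'): continues run of 'a', length=2
Longest run: 'c' with length 2

2


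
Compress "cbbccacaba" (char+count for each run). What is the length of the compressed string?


Input: cbbccacaba
Runs:
  'c' x 1 => "c1"
  'b' x 2 => "b2"
  'c' x 2 => "c2"
  'a' x 1 => "a1"
  'c' x 1 => "c1"
  'a' x 1 => "a1"
  'b' x 1 => "b1"
  'a' x 1 => "a1"
Compressed: "c1b2c2a1c1a1b1a1"
Compressed length: 16

16


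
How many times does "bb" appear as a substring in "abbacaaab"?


Searching for "bb" in "abbacaaab"
Scanning each position:
  Position 0: "ab" => no
  Position 1: "bb" => MATCH
  Position 2: "ba" => no
  Position 3: "ac" => no
  Position 4: "ca" => no
  Position 5: "aa" => no
  Position 6: "aa" => no
  Position 7: "ab" => no
Total occurrences: 1

1


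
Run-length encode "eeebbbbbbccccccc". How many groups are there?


Input: eeebbbbbbccccccc
Scanning for consecutive runs:
  Group 1: 'e' x 3 (positions 0-2)
  Group 2: 'b' x 6 (positions 3-8)
  Group 3: 'c' x 7 (positions 9-15)
Total groups: 3

3


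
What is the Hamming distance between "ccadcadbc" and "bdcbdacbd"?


Comparing "ccadcadbc" and "bdcbdacbd" position by position:
  Position 0: 'c' vs 'b' => differ
  Position 1: 'c' vs 'd' => differ
  Position 2: 'a' vs 'c' => differ
  Position 3: 'd' vs 'b' => differ
  Position 4: 'c' vs 'd' => differ
  Position 5: 'a' vs 'a' => same
  Position 6: 'd' vs 'c' => differ
  Position 7: 'b' vs 'b' => same
  Position 8: 'c' vs 'd' => differ
Total differences (Hamming distance): 7

7


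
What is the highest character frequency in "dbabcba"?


Input: dbabcba
Character counts:
  'a': 2
  'b': 3
  'c': 1
  'd': 1
Maximum frequency: 3

3


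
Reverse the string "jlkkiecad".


Input: jlkkiecad
Reading characters right to left:
  Position 8: 'd'
  Position 7: 'a'
  Position 6: 'c'
  Position 5: 'e'
  Position 4: 'i'
  Position 3: 'k'
  Position 2: 'k'
  Position 1: 'l'
  Position 0: 'j'
Reversed: daceikklj

daceikklj


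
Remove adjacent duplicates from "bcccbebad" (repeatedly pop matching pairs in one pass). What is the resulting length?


Input: bcccbebad
Stack-based adjacent duplicate removal:
  Read 'b': push. Stack: b
  Read 'c': push. Stack: bc
  Read 'c': matches stack top 'c' => pop. Stack: b
  Read 'c': push. Stack: bc
  Read 'b': push. Stack: bcb
  Read 'e': push. Stack: bcbe
  Read 'b': push. Stack: bcbeb
  Read 'a': push. Stack: bcbeba
  Read 'd': push. Stack: bcbebad
Final stack: "bcbebad" (length 7)

7


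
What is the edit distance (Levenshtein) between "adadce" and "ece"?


Computing edit distance: "adadce" -> "ece"
DP table:
           e    c    e
      0    1    2    3
  a   1    1    2    3
  d   2    2    2    3
  a   3    3    3    3
  d   4    4    4    4
  c   5    5    4    5
  e   6    5    5    4
Edit distance = dp[6][3] = 4

4


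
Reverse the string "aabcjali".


Input: aabcjali
Reading characters right to left:
  Position 7: 'i'
  Position 6: 'l'
  Position 5: 'a'
  Position 4: 'j'
  Position 3: 'c'
  Position 2: 'b'
  Position 1: 'a'
  Position 0: 'a'
Reversed: ilajcbaa

ilajcbaa


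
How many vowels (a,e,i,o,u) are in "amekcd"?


Input: amekcd
Checking each character:
  'a' at position 0: vowel (running total: 1)
  'm' at position 1: consonant
  'e' at position 2: vowel (running total: 2)
  'k' at position 3: consonant
  'c' at position 4: consonant
  'd' at position 5: consonant
Total vowels: 2

2


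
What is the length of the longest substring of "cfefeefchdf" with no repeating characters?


Input: "cfefeefchdf"
Sliding window (track last position of each char):
  Position 0 ('c'): window [0,0] length 1 -- new best
  Position 1 ('f'): window [0,1] length 2 -- new best
  Position 2 ('e'): window [0,2] length 3 -- new best
  Position 3 ('f'): repeat (last at 1), move window start to 2
  Position 3 ('f'): window [2,3] length 2
  Position 4 ('e'): repeat (last at 2), move window start to 3
  Position 4 ('e'): window [3,4] length 2
  Position 5 ('e'): repeat (last at 4), move window start to 5
  Position 5 ('e'): window [5,5] length 1
  Position 6 ('f'): window [5,6] length 2
  Position 7 ('c'): window [5,7] length 3
  Position 8 ('h'): window [5,8] length 4 -- new best
  Position 9 ('d'): window [5,9] length 5 -- new best
  Position 10 ('f'): repeat (last at 6), move window start to 7
  Position 10 ('f'): window [7,10] length 4
Longest substring with no repeats: "efchd" with length 5

5
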